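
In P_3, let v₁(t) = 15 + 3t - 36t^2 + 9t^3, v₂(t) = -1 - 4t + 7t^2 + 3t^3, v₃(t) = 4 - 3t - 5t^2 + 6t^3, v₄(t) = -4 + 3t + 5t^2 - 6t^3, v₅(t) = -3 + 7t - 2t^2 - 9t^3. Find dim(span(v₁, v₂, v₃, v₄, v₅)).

2

Pass to coordinate vectors with respect to the basis {1, t, …, t^3}.
Apply Gaussian elimination to the matrix whose rows are v₁, v₂, v₃, v₄, v₅.
The echelon form has 2 nonzero rows, so the rank is 2.
(With 5 elements in a 4-dimensional space the rank is at most 4.)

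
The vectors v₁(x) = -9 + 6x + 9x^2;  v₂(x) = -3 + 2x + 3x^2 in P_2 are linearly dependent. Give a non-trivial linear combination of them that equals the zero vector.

v₁ - 3v₂ = 0

Write each element as a vector in ℝ³ using {1, x, x^2}.
Row-reduce the matrix with v₁, v₂ as columns; the null space gives the coefficients.
A generator of the null space is (1, -3).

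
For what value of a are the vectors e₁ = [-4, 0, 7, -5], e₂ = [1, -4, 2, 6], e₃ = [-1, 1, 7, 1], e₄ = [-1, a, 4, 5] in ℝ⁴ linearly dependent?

Place the vectors as rows of a 4×4 matrix; dependence ⇔ determinant zero.
The determinant works out to 66*a + 495.
This vanishes exactly when a = -15/2.

a = -15/2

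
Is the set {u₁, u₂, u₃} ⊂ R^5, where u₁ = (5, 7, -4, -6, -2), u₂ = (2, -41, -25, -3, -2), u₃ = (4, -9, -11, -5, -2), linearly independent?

Place the vectors as rows of a 3×5 matrix and reduce to echelon form.
The reduction yields 2 nonzero rows, so the rank is 2.
Since rank 2 < 3, the set is linearly dependent.

linearly dependent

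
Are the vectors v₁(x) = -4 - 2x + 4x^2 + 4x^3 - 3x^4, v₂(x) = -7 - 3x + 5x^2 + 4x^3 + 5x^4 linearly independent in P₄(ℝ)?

Take coordinates with respect to the standard basis {1, x, …, x^4}.
Row-reduce the matrix whose columns are v₁, v₂.
The reduction yields 2 nonzero rows, so the rank is 2.
Since rank = 2 (the number of vectors), the set is linearly independent.

linearly independent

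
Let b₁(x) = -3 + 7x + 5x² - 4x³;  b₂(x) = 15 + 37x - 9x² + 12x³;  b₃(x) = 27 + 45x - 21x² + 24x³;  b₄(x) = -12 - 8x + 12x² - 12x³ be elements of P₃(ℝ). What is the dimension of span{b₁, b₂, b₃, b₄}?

Pass to coordinate vectors with respect to the basis {1, x, …, x³}.
Form the matrix with b₁, b₂, b₃, b₄ as columns and reduce.
Reduction leaves 2 leading entries, giving rank 2.

2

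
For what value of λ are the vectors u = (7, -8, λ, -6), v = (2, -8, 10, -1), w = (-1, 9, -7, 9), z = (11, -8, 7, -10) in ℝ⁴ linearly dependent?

The vectors are dependent exactly when the determinant of the matrix with rows u, v, w, z vanishes.
Expanding, det = 5475 - 657*λ.
Setting this to zero gives λ = 25/3.

λ = 25/3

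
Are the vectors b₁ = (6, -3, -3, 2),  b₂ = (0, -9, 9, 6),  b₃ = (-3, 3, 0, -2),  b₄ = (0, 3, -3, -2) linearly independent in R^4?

linearly dependent

Form the 4×4 matrix with these as columns; its determinant is 0.
A zero determinant means the columns are linearly dependent.
Indeed 3b₁ + b₂ + 6b₃ = 0.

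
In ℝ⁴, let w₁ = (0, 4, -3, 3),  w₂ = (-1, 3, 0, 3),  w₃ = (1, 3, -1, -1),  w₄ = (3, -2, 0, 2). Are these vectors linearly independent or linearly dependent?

Form the 4×4 matrix with these as columns; its determinant is 133.
A nonzero determinant means the columns are linearly independent.

linearly independent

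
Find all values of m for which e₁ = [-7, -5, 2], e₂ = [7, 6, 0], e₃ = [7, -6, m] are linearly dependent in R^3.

m = -24

Place the vectors as rows of a 3×3 matrix; dependence ⇔ determinant zero.
Expanding, det = -7*m - 168.
This vanishes exactly when m = -24.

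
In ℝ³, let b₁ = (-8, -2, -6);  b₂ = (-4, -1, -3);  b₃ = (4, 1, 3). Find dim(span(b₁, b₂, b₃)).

1

Put the 3×3 matrix [b₁|b₂|b₃] into echelon form.
Exactly 1 pivot survives; hence the rank is 1.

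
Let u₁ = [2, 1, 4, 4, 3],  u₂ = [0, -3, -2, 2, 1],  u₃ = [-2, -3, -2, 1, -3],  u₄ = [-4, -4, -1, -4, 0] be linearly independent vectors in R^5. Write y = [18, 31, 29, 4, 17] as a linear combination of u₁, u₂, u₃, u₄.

Write y = α₁u₁ + … + α₄u₄ and equate components.
The system has the unique solution (α₁, …, α₄) = (3, -4, -4, -1).

y = 3u₁ - 4u₂ - 4u₃ - u₄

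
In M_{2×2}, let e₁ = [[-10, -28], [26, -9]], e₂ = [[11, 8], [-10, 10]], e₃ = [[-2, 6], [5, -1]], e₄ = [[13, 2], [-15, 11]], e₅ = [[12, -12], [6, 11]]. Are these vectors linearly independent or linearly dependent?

linearly dependent

Take coordinates with respect to the standard basis {E₁₁, E₁₂, E₂₁, E₂₂}.
There are 5 vectors in a 4-dimensional space, so they cannot be linearly independent.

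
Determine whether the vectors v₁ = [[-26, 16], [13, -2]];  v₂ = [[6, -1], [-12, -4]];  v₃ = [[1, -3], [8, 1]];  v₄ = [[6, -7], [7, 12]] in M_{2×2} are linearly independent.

Write each element as a coordinate vector in ℝ⁴ using {E₁₁, E₁₂, E₂₁, E₂₂}.
The matrix [v₁|v₂|v₃|v₄] has determinant 0.
A zero determinant means the columns are linearly dependent.

linearly dependent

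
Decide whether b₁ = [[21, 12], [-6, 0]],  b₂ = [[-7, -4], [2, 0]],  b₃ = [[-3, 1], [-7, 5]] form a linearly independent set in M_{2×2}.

Write each element as a coordinate vector in ℝ⁴ using {E₁₁, E₁₂, E₂₁, E₂₂}.
One vector is a scalar multiple of another, so the set is dependent.

linearly dependent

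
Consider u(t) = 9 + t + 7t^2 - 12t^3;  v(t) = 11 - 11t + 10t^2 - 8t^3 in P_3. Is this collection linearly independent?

Take coordinates with respect to the standard basis {1, t, …, t^3}.
Row-reduce the matrix whose columns are u, v.
The reduction yields 2 nonzero rows, so the rank is 2.
Since rank = 2 (the number of vectors), the set is linearly independent.

linearly independent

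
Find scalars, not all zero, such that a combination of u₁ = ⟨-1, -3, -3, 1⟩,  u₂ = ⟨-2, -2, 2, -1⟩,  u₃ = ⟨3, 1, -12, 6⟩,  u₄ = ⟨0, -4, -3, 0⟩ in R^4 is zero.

3u₁ - 3u₂ - u₃ - u₄ = 0

Write the vectors as columns of a matrix and find a nonzero vector in its null space.
The free variable yields coefficients (3, -3, -1, -1) (any nonzero multiple also works).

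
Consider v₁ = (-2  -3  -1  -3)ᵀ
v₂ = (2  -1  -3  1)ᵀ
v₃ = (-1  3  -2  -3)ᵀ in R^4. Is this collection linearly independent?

Place the vectors as rows of a 3×4 matrix and reduce to echelon form.
The reduction yields 3 nonzero rows, so the rank is 3.
Since rank = 3 (the number of vectors), the set is linearly independent.

linearly independent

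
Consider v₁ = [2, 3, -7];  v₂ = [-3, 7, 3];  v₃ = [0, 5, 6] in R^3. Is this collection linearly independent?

linearly independent

The matrix [v₁|v₂|v₃] has determinant 213.
A nonzero determinant means the columns are linearly independent.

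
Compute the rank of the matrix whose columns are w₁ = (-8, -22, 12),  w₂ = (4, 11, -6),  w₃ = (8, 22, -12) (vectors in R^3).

Apply Gaussian elimination to the matrix whose rows are w₁, w₂, w₃.
The echelon form has 1 nonzero row, so the rank is 1.

1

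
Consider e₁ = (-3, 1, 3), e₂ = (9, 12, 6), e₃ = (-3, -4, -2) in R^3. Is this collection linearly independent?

linearly dependent

One vector is a scalar multiple of another, so the set is dependent.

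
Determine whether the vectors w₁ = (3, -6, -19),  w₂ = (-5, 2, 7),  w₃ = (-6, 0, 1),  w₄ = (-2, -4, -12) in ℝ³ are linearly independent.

There are 4 vectors in a 3-dimensional space, so they cannot be linearly independent.

linearly dependent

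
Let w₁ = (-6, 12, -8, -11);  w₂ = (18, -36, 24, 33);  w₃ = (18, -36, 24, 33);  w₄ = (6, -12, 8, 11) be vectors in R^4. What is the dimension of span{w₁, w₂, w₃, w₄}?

dim = 1

Form the matrix with w₁, w₂, w₃, w₄ as columns and reduce.
The echelon form has 1 nonzero row, so the rank is 1.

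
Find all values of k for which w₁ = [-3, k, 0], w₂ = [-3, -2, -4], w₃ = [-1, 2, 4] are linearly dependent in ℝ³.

Dependence holds iff the 3×3 matrix [w₁ w₂ w₃] is singular.
Cofactor expansion gives det = 16*k.
Solving 16*k = 0 yields k = 0.

k = 0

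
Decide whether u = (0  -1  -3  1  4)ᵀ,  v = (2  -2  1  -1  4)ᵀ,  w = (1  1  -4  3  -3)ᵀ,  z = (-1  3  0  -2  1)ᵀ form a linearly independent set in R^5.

linearly independent

Row-reduce the matrix whose columns are u, v, w, z.
The reduction yields 4 nonzero rows, so the rank is 4.
Since rank = 4 (the number of vectors), the set is linearly independent.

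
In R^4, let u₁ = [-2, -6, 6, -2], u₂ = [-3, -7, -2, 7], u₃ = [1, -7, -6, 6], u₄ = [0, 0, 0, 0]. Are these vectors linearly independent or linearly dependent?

linearly dependent

One of the vectors is the zero vector, so the set is linearly dependent.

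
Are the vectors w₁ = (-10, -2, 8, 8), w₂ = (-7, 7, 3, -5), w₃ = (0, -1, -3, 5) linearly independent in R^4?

Row-reduce the matrix whose columns are w₁, w₂, w₃.
The reduction yields 3 nonzero rows, so the rank is 3.
Since rank = 3 (the number of vectors), the set is linearly independent.

linearly independent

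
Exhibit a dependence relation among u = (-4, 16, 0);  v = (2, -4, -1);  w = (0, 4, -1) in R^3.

Write the vectors as columns of a matrix and find a nonzero vector in its null space.
One solution (up to scaling) is (1, 2, -2).

u + 2v - 2w = 0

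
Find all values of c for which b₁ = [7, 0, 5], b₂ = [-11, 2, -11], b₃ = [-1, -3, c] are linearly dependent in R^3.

c = 4

The vectors are dependent exactly when the determinant of the matrix with rows b₁, b₂, b₃ vanishes.
The determinant works out to 14*c - 56.
This vanishes exactly when c = 4.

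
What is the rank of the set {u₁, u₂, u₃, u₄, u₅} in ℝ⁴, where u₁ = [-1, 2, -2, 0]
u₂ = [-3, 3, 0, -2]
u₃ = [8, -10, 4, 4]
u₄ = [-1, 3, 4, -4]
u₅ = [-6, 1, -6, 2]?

Apply Gaussian elimination to the matrix whose rows are u₁, u₂, u₃, u₄, u₅.
There are 3 pivot columns, so rank = 3.
(With 5 elements in a 4-dimensional space the rank is at most 4.)

3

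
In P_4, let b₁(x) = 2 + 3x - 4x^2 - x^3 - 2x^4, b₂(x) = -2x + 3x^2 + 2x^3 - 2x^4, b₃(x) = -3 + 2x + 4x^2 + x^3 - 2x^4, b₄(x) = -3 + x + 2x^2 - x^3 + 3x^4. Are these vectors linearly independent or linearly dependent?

linearly independent

Write each element as a coordinate vector in ℝ⁵ using {1, x, …, x^4}.
Row-reduce the matrix whose columns are b₁, b₂, b₃, b₄.
The reduction yields 4 nonzero rows, so the rank is 4.
Since rank = 4 (the number of vectors), the set is linearly independent.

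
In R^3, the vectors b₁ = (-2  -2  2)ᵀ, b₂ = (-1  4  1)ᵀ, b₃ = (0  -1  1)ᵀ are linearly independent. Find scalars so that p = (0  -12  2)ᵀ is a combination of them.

p = b₁ - 2b₂ + 2b₃

Solve the system with b₁, b₂, b₃ as columns and p as the right-hand side.
Row-reducing the augmented matrix gives the unique coefficients (a₁, a₂, a₃) = (1, -2, 2).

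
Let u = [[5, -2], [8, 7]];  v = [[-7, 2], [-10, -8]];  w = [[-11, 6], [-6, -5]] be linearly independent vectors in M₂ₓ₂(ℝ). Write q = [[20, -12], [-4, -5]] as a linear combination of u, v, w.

Take coordinate vectors relative to {E₁₁, E₁₂, E₂₁, E₂₂}.
Set up the augmented matrix [u | v | w | q] and row-reduce.
Back-substitution yields (c₁, c₂, c₃) = (-4, -1, -3).

q = -4u - v - 3w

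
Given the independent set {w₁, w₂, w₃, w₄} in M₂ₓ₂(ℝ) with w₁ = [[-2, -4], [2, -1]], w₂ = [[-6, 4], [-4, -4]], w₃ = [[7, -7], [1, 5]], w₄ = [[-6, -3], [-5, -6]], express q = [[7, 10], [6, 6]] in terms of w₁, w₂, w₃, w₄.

q = -w₁ - w₂ - w₃ - w₄

Identify each element with its coordinate vector in ℝ⁴ via {E₁₁, E₁₂, E₂₁, E₂₂}.
Write q = a₁w₁ + … + a₄w₄ and equate components.
Back-substitution yields (a₁, …, a₄) = (-1, -1, -1, -1).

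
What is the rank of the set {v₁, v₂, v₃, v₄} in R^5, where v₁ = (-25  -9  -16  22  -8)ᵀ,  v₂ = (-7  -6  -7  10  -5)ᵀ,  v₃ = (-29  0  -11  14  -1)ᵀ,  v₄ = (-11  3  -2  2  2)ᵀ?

rank 2

Row-reduce the 4×5 matrix with these as rows.
Exactly 2 pivots survive; hence the rank is 2.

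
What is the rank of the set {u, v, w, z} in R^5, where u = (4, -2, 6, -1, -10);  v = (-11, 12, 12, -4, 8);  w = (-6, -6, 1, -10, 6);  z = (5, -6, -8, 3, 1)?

Apply Gaussian elimination to the matrix whose rows are u, v, w, z.
Exactly 4 pivots survive; hence the rank is 4.

4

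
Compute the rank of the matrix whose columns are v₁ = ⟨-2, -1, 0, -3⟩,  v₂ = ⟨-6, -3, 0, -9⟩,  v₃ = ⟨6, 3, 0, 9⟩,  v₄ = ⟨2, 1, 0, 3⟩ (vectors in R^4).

rank 1

Row-reduce the 4×4 matrix with these as rows.
There is 1 pivot column, so rank = 1.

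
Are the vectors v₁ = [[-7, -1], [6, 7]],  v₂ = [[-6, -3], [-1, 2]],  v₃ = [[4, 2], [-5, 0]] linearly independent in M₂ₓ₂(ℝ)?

Take coordinates with respect to the standard basis {E₁₁, E₁₂, E₂₁, E₂₂}.
Place the vectors as rows of a 3×4 matrix and reduce to echelon form.
The reduction yields 3 nonzero rows, so the rank is 3.
Since rank = 3 (the number of vectors), the set is linearly independent.

linearly independent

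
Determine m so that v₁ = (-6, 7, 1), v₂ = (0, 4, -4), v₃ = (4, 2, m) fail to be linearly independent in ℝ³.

m = -22/3

The set is linearly dependent precisely when det[v₁; v₂; v₃] = 0.
The determinant works out to -24*m - 176.
Setting this to zero gives m = -22/3.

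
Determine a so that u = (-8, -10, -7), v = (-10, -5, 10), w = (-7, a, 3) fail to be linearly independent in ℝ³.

a = -51/10

The vectors are dependent exactly when the determinant of the matrix with rows u, v, w vanishes.
Cofactor expansion gives det = 150*a + 765.
Solving 150*a + 765 = 0 yields a = -51/10.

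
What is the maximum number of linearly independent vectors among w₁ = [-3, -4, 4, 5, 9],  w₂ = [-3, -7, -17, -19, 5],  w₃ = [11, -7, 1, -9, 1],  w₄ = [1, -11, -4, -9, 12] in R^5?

3

Form the matrix with w₁, w₂, w₃, w₄ as columns and reduce.
Reduction leaves 3 leading entries, giving rank 3.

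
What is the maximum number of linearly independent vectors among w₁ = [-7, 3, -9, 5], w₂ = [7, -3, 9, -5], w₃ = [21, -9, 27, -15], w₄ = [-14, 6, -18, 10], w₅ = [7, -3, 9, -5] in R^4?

1

Apply Gaussian elimination to the matrix whose rows are w₁, w₂, w₃, w₄, w₅.
There is 1 pivot column, so rank = 1.
(With 5 elements in a 4-dimensional space the rank is at most 4.)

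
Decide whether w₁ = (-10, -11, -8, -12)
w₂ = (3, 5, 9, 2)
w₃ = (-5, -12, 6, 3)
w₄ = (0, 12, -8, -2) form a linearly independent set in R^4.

The matrix [w₁|w₂|w₃|w₄] has determinant -8242.
A nonzero determinant means the columns are linearly independent.

linearly independent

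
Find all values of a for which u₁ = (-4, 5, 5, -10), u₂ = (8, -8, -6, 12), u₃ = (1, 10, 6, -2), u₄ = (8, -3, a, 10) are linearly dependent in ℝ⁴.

a = -25/9

Place the vectors as rows of a 4×4 matrix; dependence ⇔ determinant zero.
The determinant works out to 324*a + 900.
Solving 324*a + 900 = 0 yields a = -25/9.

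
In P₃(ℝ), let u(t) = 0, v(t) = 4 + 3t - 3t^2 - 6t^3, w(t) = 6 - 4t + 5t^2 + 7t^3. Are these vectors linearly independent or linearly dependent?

linearly dependent

Write each element as a coordinate vector in ℝ⁴ using {1, t, …, t^3}.
One of the vectors is the zero vector, so the set is linearly dependent.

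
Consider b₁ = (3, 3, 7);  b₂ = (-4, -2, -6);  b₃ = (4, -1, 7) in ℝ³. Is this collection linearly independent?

linearly independent

Place the vectors as rows of a 3×3 matrix and reduce to echelon form.
The reduction yields 3 nonzero rows, so the rank is 3.
Since rank = 3 (the number of vectors), the set is linearly independent.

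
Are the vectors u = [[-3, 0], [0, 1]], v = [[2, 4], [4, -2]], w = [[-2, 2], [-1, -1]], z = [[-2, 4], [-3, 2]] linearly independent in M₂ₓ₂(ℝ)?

Take coordinates with respect to the standard basis {E₁₁, E₁₂, E₂₁, E₂₂}.
Row-reduce the matrix whose columns are u, v, w, z.
The reduction yields 4 nonzero rows, so the rank is 4.
Since rank = 4 (the number of vectors), the set is linearly independent.

linearly independent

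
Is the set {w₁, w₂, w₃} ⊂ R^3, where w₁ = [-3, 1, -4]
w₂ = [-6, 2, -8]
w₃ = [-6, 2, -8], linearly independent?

linearly dependent

Place the vectors as rows of a 3×3 matrix and reduce to echelon form.
The reduction yields 1 nonzero row, so the rank is 1.
Since rank 1 < 3, the set is linearly dependent.
Indeed 2w₁ - w₂ = 0.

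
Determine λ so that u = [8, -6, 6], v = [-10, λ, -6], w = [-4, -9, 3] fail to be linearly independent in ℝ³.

λ = 9/2

Place the vectors as rows of a 3×3 matrix; dependence ⇔ determinant zero.
Cofactor expansion gives det = 48*λ - 216.
Setting this to zero gives λ = 9/2.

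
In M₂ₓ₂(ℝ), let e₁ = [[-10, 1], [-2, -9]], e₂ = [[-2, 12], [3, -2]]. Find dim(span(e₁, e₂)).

Use coordinates relative to {E₁₁, E₁₂, E₂₁, E₂₂}.
Apply Gaussian elimination to the matrix whose rows are e₁, e₂.
The echelon form has 2 nonzero rows, so the rank is 2.

dim = 2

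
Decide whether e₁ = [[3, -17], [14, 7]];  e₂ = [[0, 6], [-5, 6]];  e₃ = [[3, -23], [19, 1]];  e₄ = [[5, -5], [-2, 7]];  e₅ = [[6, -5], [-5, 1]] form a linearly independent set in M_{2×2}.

Write each element as a coordinate vector in ℝ⁴ using {E₁₁, E₁₂, E₂₁, E₂₂}.
There are 5 vectors in a 4-dimensional space, so they cannot be linearly independent.

linearly dependent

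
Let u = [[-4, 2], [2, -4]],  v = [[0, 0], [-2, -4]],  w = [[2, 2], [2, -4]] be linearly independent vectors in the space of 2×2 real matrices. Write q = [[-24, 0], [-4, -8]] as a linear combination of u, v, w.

q = 4u + 2v - 4w

Take coordinate vectors relative to {E₁₁, E₁₂, E₂₁, E₂₂}.
Write q = α₁u + … + α₃w and equate components.
Row-reducing the augmented matrix gives the unique coefficients (α₁, α₂, α₃) = (4, 2, -4).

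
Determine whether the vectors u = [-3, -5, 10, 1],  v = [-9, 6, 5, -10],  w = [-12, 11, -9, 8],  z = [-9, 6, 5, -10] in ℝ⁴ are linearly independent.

linearly dependent

Two of the vectors are equal, giving an immediate dependence.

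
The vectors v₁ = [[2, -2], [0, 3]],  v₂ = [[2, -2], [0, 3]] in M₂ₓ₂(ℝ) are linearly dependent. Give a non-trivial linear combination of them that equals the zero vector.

v₁ - v₂ = 0

Pass to coordinate vectors relative to the basis {E₁₁, E₁₂, E₂₁, E₂₂}.
Solve the homogeneous system with v₁, v₂ as columns by row-reducing the coefficient matrix.
The free variable yields coefficients (1, -1) (any nonzero multiple also works).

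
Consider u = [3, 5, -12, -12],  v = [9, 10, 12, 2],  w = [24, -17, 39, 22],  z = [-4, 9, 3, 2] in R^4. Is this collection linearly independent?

Form the 4×4 matrix with these as columns; its determinant is 0.
A zero determinant means the columns are linearly dependent.
Indeed 2u - 2v + w + 3z = 0.

linearly dependent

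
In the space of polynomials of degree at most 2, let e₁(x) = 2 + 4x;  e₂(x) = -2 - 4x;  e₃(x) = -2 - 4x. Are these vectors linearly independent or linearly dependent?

linearly dependent

Write each element as a coordinate vector in ℝ³ using {1, x, x^2}.
Two of the vectors are equal, giving an immediate dependence.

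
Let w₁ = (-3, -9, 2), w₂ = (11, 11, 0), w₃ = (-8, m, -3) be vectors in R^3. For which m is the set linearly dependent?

The set is linearly dependent precisely when det[w₁; w₂; w₃] = 0.
Cofactor expansion gives det = 22*m - 22.
Solving 22*m - 22 = 0 yields m = 1.

m = 1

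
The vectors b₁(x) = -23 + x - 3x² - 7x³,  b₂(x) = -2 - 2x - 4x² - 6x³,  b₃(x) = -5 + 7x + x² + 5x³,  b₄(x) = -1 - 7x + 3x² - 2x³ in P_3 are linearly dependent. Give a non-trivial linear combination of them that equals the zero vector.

b₁ - 3b₂ - 3b₃ - 2b₄ = 0

Take coordinates with respect to {1, x, …, x³}.
Write the vectors as columns of a matrix and find a nonzero vector in its null space.
One solution (up to scaling) is (1, -3, -3, -2).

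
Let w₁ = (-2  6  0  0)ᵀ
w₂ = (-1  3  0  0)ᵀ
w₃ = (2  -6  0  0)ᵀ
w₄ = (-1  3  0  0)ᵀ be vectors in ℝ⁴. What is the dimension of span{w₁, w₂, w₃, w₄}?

1

Row-reduce the 4×4 matrix with these as rows.
There is 1 pivot column, so rank = 1.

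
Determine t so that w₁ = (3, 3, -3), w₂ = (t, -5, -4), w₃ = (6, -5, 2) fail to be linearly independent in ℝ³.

Dependence holds iff the 3×3 matrix [w₁ w₂ w₃] is singular.
The determinant works out to 9*t - 252.
Setting this to zero gives t = 28.

t = 28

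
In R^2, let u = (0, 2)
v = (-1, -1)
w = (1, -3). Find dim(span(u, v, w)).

2

Row-reduce the 3×2 matrix with these as rows.
There are 2 pivot columns, so rank = 2.
(With 3 elements in a 2-dimensional space the rank is at most 2.)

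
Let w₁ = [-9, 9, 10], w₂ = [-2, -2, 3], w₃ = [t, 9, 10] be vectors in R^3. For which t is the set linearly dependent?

The set is linearly dependent precisely when det[w₁; w₂; w₃] = 0.
Cofactor expansion gives det = 47*t + 423.
Setting this to zero gives t = -9.

t = -9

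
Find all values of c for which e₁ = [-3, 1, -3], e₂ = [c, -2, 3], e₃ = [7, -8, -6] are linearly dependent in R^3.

The set is linearly dependent precisely when det[e₁; e₂; e₃] = 0.
Expanding, det = 30*c - 129.
Setting this to zero gives c = 43/10.

c = 43/10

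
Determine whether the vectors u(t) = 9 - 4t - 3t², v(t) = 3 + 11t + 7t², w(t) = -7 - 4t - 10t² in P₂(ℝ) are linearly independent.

Write each element as a coordinate vector in ℝ³ using {1, t, t²}.
Form the 3×3 matrix with these as columns; its determinant is -857.
A nonzero determinant means the columns are linearly independent.

linearly independent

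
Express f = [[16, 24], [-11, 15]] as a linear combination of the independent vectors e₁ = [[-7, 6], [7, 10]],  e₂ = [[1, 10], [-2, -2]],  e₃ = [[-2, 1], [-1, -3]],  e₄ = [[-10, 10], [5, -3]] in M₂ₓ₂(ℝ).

Take coordinate vectors relative to {E₁₁, E₁₂, E₂₁, E₂₂}.
Set up the augmented matrix [e₁ | e₂ | e₃ | e₄ | f] and row-reduce.
Back-substitution yields (a₁, …, a₄) = (2, 4, 2, -3).

f = 2e₁ + 4e₂ + 2e₃ - 3e₄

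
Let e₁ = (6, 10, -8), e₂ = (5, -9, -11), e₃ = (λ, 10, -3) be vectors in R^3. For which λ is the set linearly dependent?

λ = 22/7

Dependence holds iff the 3×3 matrix [e₁ e₂ e₃] is singular.
The determinant works out to 572 - 182*λ.
Solving 572 - 182*λ = 0 yields λ = 22/7.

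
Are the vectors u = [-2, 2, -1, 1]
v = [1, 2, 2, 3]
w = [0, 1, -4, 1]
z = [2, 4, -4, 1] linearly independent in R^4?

The matrix [u|v|w|z] has determinant -127.
A nonzero determinant means the columns are linearly independent.

linearly independent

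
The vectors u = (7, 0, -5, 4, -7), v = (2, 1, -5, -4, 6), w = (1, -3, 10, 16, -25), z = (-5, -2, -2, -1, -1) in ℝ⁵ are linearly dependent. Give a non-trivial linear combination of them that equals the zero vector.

u - 3v - w = 0

Set up α₁u + … + α₄z = 0 and solve the homogeneous system.
A generator of the null space is (1, -3, -1, 0).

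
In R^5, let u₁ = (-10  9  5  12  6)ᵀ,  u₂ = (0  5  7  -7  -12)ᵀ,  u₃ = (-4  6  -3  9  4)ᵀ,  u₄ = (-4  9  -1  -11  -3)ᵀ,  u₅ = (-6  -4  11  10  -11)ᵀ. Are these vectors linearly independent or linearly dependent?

Form the 5×5 matrix with these as columns; its determinant is 144168.
A nonzero determinant means the columns are linearly independent.

linearly independent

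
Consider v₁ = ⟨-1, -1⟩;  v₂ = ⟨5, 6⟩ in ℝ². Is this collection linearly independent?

linearly independent

Form the 2×2 matrix with these as columns; its determinant is -1.
A nonzero determinant means the columns are linearly independent.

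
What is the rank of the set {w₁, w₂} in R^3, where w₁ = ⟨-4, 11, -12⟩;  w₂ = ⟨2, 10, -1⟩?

rank 2

Apply Gaussian elimination to the matrix whose rows are w₁, w₂.
Reduction leaves 2 leading entries, giving rank 2.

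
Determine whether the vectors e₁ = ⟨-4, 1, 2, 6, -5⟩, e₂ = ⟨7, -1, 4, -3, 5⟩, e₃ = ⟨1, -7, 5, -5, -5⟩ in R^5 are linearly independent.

linearly independent

Place the vectors as rows of a 3×5 matrix and reduce to echelon form.
The reduction yields 3 nonzero rows, so the rank is 3.
Since rank = 3 (the number of vectors), the set is linearly independent.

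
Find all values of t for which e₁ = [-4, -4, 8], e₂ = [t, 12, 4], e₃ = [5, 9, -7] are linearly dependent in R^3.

t = 20/11

The vectors are dependent exactly when the determinant of the matrix with rows e₁, e₂, e₃ vanishes.
Expanding, det = 44*t - 80.
Setting this to zero gives t = 20/11.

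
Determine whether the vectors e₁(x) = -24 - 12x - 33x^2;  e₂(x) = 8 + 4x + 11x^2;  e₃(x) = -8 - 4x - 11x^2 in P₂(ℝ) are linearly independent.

Take coordinates with respect to the standard basis {1, x, x^2}.
One vector is a scalar multiple of another, so the set is dependent.

linearly dependent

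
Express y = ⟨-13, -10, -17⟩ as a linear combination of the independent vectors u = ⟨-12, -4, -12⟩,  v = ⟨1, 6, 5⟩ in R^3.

Set up the augmented matrix [u | v | y] and row-reduce.
Back-substitution yields (c₁, c₂) = (1, -1).

y = u - v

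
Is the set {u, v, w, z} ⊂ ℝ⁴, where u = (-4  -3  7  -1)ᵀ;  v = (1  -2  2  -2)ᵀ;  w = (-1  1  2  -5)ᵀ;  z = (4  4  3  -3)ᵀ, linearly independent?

Place the vectors as rows of a 4×4 matrix and reduce to echelon form.
The reduction yields 4 nonzero rows, so the rank is 4.
Since rank = 4 (the number of vectors), the set is linearly independent.

linearly independent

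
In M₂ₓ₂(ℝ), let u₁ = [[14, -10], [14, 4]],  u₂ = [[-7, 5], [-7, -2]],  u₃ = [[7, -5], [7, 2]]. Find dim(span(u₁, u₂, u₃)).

dim = 1

Pass to coordinate vectors with respect to the basis {E₁₁, E₁₂, E₂₁, E₂₂}.
Put the 4×3 matrix [u₁|u₂|u₃] into echelon form.
Exactly 1 pivot survives; hence the rank is 1.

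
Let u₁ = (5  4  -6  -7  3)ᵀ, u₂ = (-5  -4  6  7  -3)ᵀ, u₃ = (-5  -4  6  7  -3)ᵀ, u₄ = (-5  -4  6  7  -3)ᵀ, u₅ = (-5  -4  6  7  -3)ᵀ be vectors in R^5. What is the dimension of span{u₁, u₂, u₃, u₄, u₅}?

1

Apply Gaussian elimination to the matrix whose rows are u₁, u₂, u₃, u₄, u₅.
There is 1 pivot column, so rank = 1.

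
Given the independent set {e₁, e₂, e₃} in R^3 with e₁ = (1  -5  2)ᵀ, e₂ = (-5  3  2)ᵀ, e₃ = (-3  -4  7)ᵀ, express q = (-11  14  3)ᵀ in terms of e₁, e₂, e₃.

q = -3e₁ + e₂ + e₃

Since e₁, e₂, e₃ are independent, the coefficients expressing q are uniquely determined by a linear system.
Row-reducing the augmented matrix gives the unique coefficients (α₁, α₂, α₃) = (-3, 1, 1).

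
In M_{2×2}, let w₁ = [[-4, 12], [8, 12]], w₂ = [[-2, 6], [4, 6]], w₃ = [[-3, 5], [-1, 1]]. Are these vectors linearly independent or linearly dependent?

Write each element as a coordinate vector in ℝ⁴ using {E₁₁, E₁₂, E₂₁, E₂₂}.
One vector is a scalar multiple of another, so the set is dependent.

linearly dependent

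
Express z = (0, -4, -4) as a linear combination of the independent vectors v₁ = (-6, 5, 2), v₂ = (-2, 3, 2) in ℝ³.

Since v₁, v₂ are independent, the coefficients expressing z are uniquely determined by a linear system.
The system has the unique solution (α₁, α₂) = (1, -3).

z = v₁ - 3v₂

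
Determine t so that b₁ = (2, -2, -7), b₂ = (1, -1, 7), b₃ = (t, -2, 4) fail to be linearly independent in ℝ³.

The set is linearly dependent precisely when det[b₁; b₂; b₃] = 0.
The determinant works out to 42 - 21*t.
This vanishes exactly when t = 2.

t = 2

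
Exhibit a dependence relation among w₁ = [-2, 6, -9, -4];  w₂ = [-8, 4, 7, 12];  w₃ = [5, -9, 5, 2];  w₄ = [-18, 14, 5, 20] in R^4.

Row-reduce the matrix with w₁, w₂, w₃, w₄ as columns; the null space gives the coefficients.
The free variable yields coefficients (1, 2, 0, -1) (any nonzero multiple also works).

w₁ + 2w₂ - w₄ = 0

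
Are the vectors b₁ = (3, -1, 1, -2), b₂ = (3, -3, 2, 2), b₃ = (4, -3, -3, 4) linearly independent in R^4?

Row-reduce the matrix whose columns are b₁, b₂, b₃.
The reduction yields 3 nonzero rows, so the rank is 3.
Since rank = 3 (the number of vectors), the set is linearly independent.

linearly independent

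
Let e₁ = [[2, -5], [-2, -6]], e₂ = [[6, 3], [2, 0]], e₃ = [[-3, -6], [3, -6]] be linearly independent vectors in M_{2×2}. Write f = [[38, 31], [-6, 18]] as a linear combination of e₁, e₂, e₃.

Take coordinate vectors relative to {E₁₁, E₁₂, E₂₁, E₂₂}.
Solve the system with e₁, e₂, e₃ as columns and f as the right-hand side.
The system has the unique solution (a₁, a₂, a₃) = (1, 4, -4).

f = e₁ + 4e₂ - 4e₃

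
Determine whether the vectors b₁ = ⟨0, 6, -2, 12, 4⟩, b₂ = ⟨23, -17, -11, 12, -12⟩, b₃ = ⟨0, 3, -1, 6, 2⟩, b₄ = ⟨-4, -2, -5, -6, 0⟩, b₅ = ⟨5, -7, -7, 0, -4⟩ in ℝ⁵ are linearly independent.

linearly dependent

One vector is a scalar multiple of another, so the set is dependent.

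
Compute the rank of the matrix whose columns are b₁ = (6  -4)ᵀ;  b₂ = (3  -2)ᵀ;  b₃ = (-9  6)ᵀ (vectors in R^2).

Row-reduce the 3×2 matrix with these as rows.
Exactly 1 pivot survives; hence the rank is 1.
(With 3 elements in a 2-dimensional space the rank is at most 2.)

rank 1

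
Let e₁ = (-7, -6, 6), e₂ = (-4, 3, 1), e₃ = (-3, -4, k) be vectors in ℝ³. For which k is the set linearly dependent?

Place the vectors as rows of a 3×3 matrix; dependence ⇔ determinant zero.
Expanding, det = 140 - 45*k.
Solving 140 - 45*k = 0 yields k = 28/9.

k = 28/9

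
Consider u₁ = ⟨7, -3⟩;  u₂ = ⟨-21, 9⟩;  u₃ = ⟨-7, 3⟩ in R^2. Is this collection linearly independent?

There are 3 vectors in a 2-dimensional space, so they cannot be linearly independent.

linearly dependent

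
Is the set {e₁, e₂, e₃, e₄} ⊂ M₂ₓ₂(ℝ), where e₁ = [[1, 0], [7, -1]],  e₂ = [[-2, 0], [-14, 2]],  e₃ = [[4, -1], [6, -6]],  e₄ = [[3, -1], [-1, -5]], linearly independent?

linearly dependent

Write each element as a coordinate vector in ℝ⁴ using {E₁₁, E₁₂, E₂₁, E₂₂}.
One vector is a scalar multiple of another, so the set is dependent.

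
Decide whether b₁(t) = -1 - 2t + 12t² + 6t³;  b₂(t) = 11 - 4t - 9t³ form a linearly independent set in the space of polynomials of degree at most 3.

Take coordinates with respect to the standard basis {1, t, …, t³}.
Row-reduce the matrix whose columns are b₁, b₂.
The reduction yields 2 nonzero rows, so the rank is 2.
Since rank = 2 (the number of vectors), the set is linearly independent.

linearly independent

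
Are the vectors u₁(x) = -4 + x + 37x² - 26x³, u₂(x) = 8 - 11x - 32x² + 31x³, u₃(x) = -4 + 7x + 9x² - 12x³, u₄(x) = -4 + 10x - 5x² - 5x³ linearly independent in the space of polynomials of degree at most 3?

Write each element as a coordinate vector in ℝ⁴ using {1, x, …, x³}.
Form the 4×4 matrix with these as columns; its determinant is 0.
A zero determinant means the columns are linearly dependent.

linearly dependent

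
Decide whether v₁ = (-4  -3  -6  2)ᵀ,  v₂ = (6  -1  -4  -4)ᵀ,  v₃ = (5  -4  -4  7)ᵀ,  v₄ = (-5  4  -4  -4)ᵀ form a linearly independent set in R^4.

Row-reduce the matrix whose columns are v₁, v₂, v₃, v₄.
The reduction yields 4 nonzero rows, so the rank is 4.
Since rank = 4 (the number of vectors), the set is linearly independent.

linearly independent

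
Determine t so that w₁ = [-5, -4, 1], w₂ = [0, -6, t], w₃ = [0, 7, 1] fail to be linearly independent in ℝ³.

t = -6/7

Place the vectors as rows of a 3×3 matrix; dependence ⇔ determinant zero.
The determinant works out to 35*t + 30.
Setting this to zero gives t = -6/7.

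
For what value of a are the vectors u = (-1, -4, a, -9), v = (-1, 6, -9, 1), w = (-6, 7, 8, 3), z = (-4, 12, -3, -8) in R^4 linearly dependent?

Dependence holds iff the 4×4 matrix [u v w z] is singular.
Cofactor expansion gives det = 5772 - 312*a.
Solving 5772 - 312*a = 0 yields a = 37/2.

a = 37/2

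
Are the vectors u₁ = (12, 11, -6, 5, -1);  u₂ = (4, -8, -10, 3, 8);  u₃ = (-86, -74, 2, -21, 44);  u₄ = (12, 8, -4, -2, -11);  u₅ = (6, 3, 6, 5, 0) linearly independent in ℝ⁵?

linearly dependent

Form the 5×5 matrix with these as columns; its determinant is 0.
A zero determinant means the columns are linearly dependent.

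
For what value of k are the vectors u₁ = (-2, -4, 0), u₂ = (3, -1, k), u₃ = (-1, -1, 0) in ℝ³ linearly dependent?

Place the vectors as rows of a 3×3 matrix; dependence ⇔ determinant zero.
Expanding, det = 2*k.
Setting this to zero gives k = 0.

k = 0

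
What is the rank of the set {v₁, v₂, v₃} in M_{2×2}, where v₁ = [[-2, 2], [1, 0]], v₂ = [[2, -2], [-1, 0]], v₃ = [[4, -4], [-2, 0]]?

Use coordinates relative to {E₁₁, E₁₂, E₂₁, E₂₂}.
Put the 4×3 matrix [v₁|v₂|v₃] into echelon form.
The echelon form has 1 nonzero row, so the rank is 1.

rank 1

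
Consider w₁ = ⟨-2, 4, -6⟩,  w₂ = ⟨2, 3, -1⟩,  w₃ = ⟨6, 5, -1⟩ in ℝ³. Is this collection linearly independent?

linearly independent

The matrix [w₁|w₂|w₃] has determinant 28.
A nonzero determinant means the columns are linearly independent.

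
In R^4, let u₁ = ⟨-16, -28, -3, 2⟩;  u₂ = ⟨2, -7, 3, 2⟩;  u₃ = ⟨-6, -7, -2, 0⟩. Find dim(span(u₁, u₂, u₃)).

Apply Gaussian elimination to the matrix whose rows are u₁, u₂, u₃.
Exactly 2 pivots survive; hence the rank is 2.

dim = 2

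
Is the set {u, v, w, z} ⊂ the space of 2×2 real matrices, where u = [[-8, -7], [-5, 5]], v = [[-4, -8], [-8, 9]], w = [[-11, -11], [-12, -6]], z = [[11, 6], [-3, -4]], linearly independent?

linearly independent

Write each element as a coordinate vector in ℝ⁴ using {E₁₁, E₁₂, E₂₁, E₂₂}.
The matrix [u|v|w|z] has determinant -2620.
A nonzero determinant means the columns are linearly independent.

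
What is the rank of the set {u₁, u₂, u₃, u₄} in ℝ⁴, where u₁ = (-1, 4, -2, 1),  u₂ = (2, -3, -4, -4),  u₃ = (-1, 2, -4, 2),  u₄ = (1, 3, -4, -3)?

4

Put the 4×4 matrix [u₁|u₂|u₃|u₄] into echelon form.
There are 4 pivot columns, so rank = 4.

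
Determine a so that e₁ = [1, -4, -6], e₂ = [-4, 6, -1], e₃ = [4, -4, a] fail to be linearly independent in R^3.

The set is linearly dependent precisely when det[e₁; e₂; e₃] = 0.
Cofactor expansion gives det = 60 - 10*a.
This vanishes exactly when a = 6.

a = 6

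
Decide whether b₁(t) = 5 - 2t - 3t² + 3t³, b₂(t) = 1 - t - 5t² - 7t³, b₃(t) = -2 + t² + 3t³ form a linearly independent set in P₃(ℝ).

linearly independent

Write each element as a coordinate vector in ℝ⁴ using {1, t, …, t³}.
Row-reduce the matrix whose columns are b₁, b₂, b₃.
The reduction yields 3 nonzero rows, so the rank is 3.
Since rank = 3 (the number of vectors), the set is linearly independent.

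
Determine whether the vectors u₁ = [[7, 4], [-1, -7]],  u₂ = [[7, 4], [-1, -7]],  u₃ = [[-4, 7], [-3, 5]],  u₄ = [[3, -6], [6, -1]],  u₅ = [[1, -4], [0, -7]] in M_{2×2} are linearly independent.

Take coordinates with respect to the standard basis {E₁₁, E₁₂, E₂₁, E₂₂}.
There are 5 vectors in a 4-dimensional space, so they cannot be linearly independent.

linearly dependent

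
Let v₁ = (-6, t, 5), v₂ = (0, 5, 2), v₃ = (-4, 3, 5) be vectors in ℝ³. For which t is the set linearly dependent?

The vectors are dependent exactly when the determinant of the matrix with rows v₁, v₂, v₃ vanishes.
Expanding, det = -8*t - 14.
Solving -8*t - 14 = 0 yields t = -7/4.

t = -7/4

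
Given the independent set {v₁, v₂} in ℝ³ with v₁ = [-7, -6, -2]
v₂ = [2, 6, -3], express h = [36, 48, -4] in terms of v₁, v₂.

h = -4v₁ + 4v₂

Since v₁, v₂ are independent, the coefficients expressing h are uniquely determined by a linear system.
The system has the unique solution (c₁, c₂) = (-4, 4).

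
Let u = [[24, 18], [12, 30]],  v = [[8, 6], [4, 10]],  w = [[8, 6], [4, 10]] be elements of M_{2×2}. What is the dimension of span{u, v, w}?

dim = 1

Use coordinates relative to {E₁₁, E₁₂, E₂₁, E₂₂}.
Apply Gaussian elimination to the matrix whose rows are u, v, w.
There is 1 pivot column, so rank = 1.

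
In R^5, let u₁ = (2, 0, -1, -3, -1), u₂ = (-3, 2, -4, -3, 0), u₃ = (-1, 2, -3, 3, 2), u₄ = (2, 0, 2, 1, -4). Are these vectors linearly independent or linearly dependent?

linearly independent

Place the vectors as rows of a 4×5 matrix and reduce to echelon form.
The reduction yields 4 nonzero rows, so the rank is 4.
Since rank = 4 (the number of vectors), the set is linearly independent.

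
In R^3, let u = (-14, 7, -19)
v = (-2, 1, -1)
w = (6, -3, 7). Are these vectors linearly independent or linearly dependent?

The matrix [u|v|w] has determinant 0.
A zero determinant means the columns are linearly dependent.

linearly dependent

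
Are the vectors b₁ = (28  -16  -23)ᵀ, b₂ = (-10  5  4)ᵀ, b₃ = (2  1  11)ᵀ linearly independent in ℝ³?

linearly dependent

The matrix [b₁|b₂|b₃] has determinant 0.
A zero determinant means the columns are linearly dependent.
Indeed b₁ + 3b₂ + b₃ = 0.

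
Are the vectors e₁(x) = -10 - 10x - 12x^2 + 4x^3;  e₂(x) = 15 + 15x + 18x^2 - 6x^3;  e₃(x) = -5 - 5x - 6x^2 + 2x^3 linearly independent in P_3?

linearly dependent

Take coordinates with respect to the standard basis {1, x, …, x^3}.
Place the vectors as rows of a 3×4 matrix and reduce to echelon form.
The reduction yields 1 nonzero row, so the rank is 1.
Since rank 1 < 3, the set is linearly dependent.
Indeed 3e₁ + 2e₂ = 0.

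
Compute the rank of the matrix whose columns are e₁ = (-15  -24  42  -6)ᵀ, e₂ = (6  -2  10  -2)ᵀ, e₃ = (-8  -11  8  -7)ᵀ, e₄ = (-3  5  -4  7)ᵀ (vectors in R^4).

Form the matrix with e₁, e₂, e₃, e₄ as columns and reduce.
Exactly 3 pivots survive; hence the rank is 3.

3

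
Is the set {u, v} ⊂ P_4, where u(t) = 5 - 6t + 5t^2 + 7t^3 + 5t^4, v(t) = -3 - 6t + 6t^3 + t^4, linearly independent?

linearly independent

Write each element as a coordinate vector in ℝ⁵ using {1, t, …, t^4}.
Place the vectors as rows of a 2×5 matrix and reduce to echelon form.
The reduction yields 2 nonzero rows, so the rank is 2.
Since rank = 2 (the number of vectors), the set is linearly independent.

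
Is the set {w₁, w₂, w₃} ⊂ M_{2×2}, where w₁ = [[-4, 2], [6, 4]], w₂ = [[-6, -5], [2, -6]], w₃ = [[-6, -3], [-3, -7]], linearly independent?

Take coordinates with respect to the standard basis {E₁₁, E₁₂, E₂₁, E₂₂}.
Row-reduce the matrix whose columns are w₁, w₂, w₃.
The reduction yields 3 nonzero rows, so the rank is 3.
Since rank = 3 (the number of vectors), the set is linearly independent.

linearly independent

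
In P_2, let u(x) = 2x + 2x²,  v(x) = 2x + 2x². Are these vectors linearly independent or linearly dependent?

Take coordinates with respect to the standard basis {1, x, x²}.
Two of the vectors are equal, giving an immediate dependence.

linearly dependent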